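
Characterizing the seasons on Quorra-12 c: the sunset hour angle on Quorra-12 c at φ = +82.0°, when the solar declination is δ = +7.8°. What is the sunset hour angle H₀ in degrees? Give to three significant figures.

cos H₀ = −tan φ · tan δ = −tan(+82.0°) × tan(+7.800°) = -0.9747, so H₀ = 2.9161 rad = 167.08°.

H₀ = 167°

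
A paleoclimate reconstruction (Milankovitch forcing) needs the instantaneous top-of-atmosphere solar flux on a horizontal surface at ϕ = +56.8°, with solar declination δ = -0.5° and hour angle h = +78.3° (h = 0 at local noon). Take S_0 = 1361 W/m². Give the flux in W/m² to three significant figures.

141 W/m²

cos θ_z = sin ϕ sin δ + cos ϕ cos δ cos h = -0.007302 + 0.111035 = 0.103733.
Flux = S_0 · cos θ_z = 1361 × 0.103733 = 141.2 W/m².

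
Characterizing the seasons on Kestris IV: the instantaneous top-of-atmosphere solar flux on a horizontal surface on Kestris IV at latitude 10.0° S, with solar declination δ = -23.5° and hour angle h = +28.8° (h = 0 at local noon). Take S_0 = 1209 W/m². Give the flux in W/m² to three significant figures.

cos θ_z = sin ϕ sin δ + cos ϕ cos δ cos h = 0.069242 + 0.791417 = 0.860659.
Flux = S_0 · cos θ_z = 1209 × 0.860659 = 1041 W/m².

1.04e+03 W/m²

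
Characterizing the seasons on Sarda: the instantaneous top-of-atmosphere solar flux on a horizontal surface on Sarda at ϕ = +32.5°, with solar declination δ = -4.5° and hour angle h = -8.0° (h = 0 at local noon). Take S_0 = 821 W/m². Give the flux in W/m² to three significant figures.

649 W/m²

cos θ_z = sin ϕ sin δ + cos ϕ cos δ cos h = -0.042156 + 0.832609 = 0.790453.
Flux = S_0 · cos θ_z = 821 × 0.790453 = 649.0 W/m².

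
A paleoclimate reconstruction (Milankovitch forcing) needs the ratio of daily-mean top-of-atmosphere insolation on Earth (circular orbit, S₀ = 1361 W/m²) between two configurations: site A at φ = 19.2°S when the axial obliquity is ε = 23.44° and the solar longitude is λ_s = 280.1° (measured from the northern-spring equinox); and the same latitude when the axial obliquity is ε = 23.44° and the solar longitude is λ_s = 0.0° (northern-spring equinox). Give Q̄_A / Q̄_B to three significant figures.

Q̄_A / Q̄_B ≈ 1.14

— Configuration A (φ=-19.2°):
Solar declination: sin δ = sin ε · sin λ_s = sin 23.44° × sin 280.1° = -0.39162, so δ = -23.056°.
cos H₀ = −tan(-19.2°) tan(-23.056°) = -0.1482, H₀ = 1.7196 rad.
Bracket: H₀ sin φ sin δ + cos φ cos δ sin H₀ = 1.7196×-0.32887×-0.39162 + 0.94438×0.92013×0.98895 = 0.221471 + 0.859350 = 1.080821.
Q̄ = (S₀/π) × [bracket] = (1361/π) × 1.080821 = 468.23 W/m².
— Configuration B (φ=-19.2°):
Solar declination: sin δ = sin ε · sin λ_s = sin 23.44° × sin 0.0° = 0.00000, so δ = +0.000°.
cos H₀ = −tan(-19.2°) tan(+0.000°) = 0.0000, H₀ = 1.5708 rad.
Bracket: H₀ sin φ sin δ + cos φ cos δ sin H₀ = 1.5708×-0.32887×0.00000 + 0.94438×1.00000×1.00000 = -0.000000 + 0.944380 = 0.944380.
Q̄ = (S₀/π) × [bracket] = (1361/π) × 0.944380 = 409.12 W/m².
Ratio Q̄_A / Q̄_B = 468.23 / 409.12 = 1.144.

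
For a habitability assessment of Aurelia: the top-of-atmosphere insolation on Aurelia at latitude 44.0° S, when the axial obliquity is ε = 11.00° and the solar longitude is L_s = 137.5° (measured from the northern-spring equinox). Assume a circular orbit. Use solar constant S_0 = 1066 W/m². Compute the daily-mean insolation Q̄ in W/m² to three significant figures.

Q̄ ≈ 196 W/m²

Solar declination: sin δ = sin ε · sin L_s = sin 11.00° × sin 137.5° = 0.12891, so δ = +7.407°.
cos h₀ = −tan(-44.0°) tan(+7.407°) = 0.1255, h₀ = 1.4449 rad.
Bracket: h₀ sin ϕ sin δ + cos ϕ cos δ sin h₀ = 1.4449×-0.69466×0.12891 + 0.71934×0.99166×0.99209 = -0.129389 + 0.707698 = 0.578309.
Q̄ = (S_0/π) × [bracket] = (1066/π) × 0.578309 = 196.2 W/m².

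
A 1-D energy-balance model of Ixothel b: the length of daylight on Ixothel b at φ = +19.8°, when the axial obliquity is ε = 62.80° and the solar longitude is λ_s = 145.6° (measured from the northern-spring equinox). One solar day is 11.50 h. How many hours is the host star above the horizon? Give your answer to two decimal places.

Solar declination: sin δ = sin ε · sin λ_s = sin 62.80° × sin 145.6° = 0.50249, so δ = +30.165°.
cos H₀ = −tan φ · tan δ = −tan(+19.8°) × tan(+30.165°) = -0.2092, so H₀ = 1.7816 rad = 102.08°.
Daylight = 2H₀/(2π) × 11.50 h = (1.7816/π) × 11.50 = 6.52 h.

6.52 h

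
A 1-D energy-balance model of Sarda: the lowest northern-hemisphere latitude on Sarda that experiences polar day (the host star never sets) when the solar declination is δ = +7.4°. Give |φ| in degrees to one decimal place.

Polar day requires cos H₀ = −tan φ tan δ ≤ −1, i.e. tan φ tan δ ≥ 1.
The boundary is |tan φ| · |tan δ| = 1, so |φ| = 90° − |δ| = 90° − 7.4° = 82.6° in the northern hemisphere.

|φ| = 82.6°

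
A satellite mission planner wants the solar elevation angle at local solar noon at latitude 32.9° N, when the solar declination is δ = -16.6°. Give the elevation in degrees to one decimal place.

40.5°

At local noon the hour angle is zero, so the zenith angle equals |φ − δ| = |+32.9° − (-16.600°)| = 49.500°.
Elevation = 90° − 49.500° = 40.5°.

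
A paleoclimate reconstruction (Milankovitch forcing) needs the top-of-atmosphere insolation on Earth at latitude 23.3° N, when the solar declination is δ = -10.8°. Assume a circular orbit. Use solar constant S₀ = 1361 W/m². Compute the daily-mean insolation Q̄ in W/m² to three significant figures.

Q̄ ≈ 342 W/m²

cos H₀ = −tan(+23.3°) tan(-10.800°) = 0.0822, H₀ = 1.4885 rad.
Bracket: H₀ sin φ sin δ + cos φ cos δ sin H₀ = 1.4885×0.39555×-0.18738 + 0.91845×0.98229×0.99662 = -0.110325 + 0.899135 = 0.788810.
Q̄ = (S₀/π) × [bracket] = (1361/π) × 0.788810 = 341.7 W/m².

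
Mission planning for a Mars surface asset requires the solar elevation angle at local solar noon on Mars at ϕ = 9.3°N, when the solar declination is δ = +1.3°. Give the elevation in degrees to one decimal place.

At local noon the hour angle is zero, so the zenith angle equals |ϕ − δ| = |+9.3° − (+1.300°)| = 8.000°.
Elevation = 90° − 8.000° = 82.0°.

82.0°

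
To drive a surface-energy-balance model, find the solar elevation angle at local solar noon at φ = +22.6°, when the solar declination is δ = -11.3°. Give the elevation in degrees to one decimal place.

At local noon the hour angle is zero, so the zenith angle equals |φ − δ| = |+22.6° − (-11.300°)| = 33.900°.
Elevation = 90° − 33.900° = 56.1°.

56.1°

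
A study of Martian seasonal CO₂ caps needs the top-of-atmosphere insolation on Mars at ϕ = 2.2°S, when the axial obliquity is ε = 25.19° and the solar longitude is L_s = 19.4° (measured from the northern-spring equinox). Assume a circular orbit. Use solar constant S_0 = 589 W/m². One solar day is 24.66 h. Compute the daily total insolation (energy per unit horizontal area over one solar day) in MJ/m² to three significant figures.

Solar declination: sin δ = sin ε · sin L_s = sin 25.19° × sin 19.4° = 0.14137, so δ = +8.127°.
cos h₀ = −tan(-2.2°) tan(+8.127°) = 0.0055, h₀ = 1.5653 rad.
Bracket: h₀ sin ϕ sin δ + cos ϕ cos δ sin h₀ = 1.5653×-0.03839×0.14137 + 0.99926×0.98996×0.99998 = -0.008495 + 0.989208 = 0.980713.
Q̄ = (S_0/π) × [bracket] = (589/π) × 0.980713 = 183.87 W/m².
Daily total = Q̄ × 24.66 h × 3600 s/h = 183.87 × 24.66 × 3600 / 10⁶ = 16.32 MJ/m².

16.3 MJ/m²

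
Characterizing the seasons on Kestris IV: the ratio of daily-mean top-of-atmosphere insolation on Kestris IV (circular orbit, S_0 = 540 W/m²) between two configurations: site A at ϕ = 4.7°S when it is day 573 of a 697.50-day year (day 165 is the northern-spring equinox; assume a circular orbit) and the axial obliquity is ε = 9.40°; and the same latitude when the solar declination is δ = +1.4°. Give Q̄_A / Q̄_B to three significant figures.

Q̄_A / Q̄_B ≈ 1.01

— Configuration A (ϕ=-4.7°):
Solar longitude: L_s = 360° × (573 − 165)/697.50 = 210.581°.
sin δ = sin 9.40° × sin 210.581° = -0.08309, so δ = -4.766°.
cos h₀ = −tan(-4.7°) tan(-4.766°) = -0.0069, h₀ = 1.5777 rad.
Bracket: h₀ sin ϕ sin δ + cos ϕ cos δ sin h₀ = 1.5777×-0.08194×-0.08309 + 0.99664×0.99654×0.99998 = 0.010742 + 0.993172 = 1.003914.
Q̄ = (S_0/π) × [bracket] = (540/π) × 1.003914 = 172.56 W/m².
— Configuration B (ϕ=-4.7°):
cos h₀ = −tan(-4.7°) tan(+1.400°) = 0.0020, h₀ = 1.5688 rad.
Bracket: h₀ sin ϕ sin δ + cos ϕ cos δ sin h₀ = 1.5688×-0.08194×0.02443 + 0.99664×0.99970×1.00000 = -0.003140 + 0.996341 = 0.993201.
Q̄ = (S_0/π) × [bracket] = (540/π) × 0.993201 = 170.72 W/m².
Ratio Q̄_A / Q̄_B = 172.56 / 170.72 = 1.011.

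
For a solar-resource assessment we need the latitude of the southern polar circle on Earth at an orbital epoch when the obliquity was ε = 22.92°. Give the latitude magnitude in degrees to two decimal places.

The polar circle is the lowest latitude that experiences at least one full rotation of continuous darkness at the northern-summer solstice; it lies at |φ| = 90° − ε = 90° − 22.92° = 67.08°.

67.08°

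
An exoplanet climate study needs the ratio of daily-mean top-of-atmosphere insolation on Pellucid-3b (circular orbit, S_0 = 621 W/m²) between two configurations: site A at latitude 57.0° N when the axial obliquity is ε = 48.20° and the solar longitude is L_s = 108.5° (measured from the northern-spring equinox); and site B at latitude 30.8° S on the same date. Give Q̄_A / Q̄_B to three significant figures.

Q̄_A / Q̄_B ≈ 12.4

— Configuration A (ϕ=+57.0°):
Solar declination: sin δ = sin ε · sin L_s = sin 48.20° × sin 108.5° = 0.70695, so δ = +44.988°.
cos h₀ = −tan(+57.0°) tan(+44.988°) = -1.5392 ≤ −1 ⇒ polar day, h₀ = π.
Bracket: h₀ sin ϕ sin δ + cos ϕ cos δ sin h₀ = 3.1416×0.83867×0.70695 + 0.54464×0.70726×0.00000 = 1.862648 + 0.000000 = 1.862648.
Q̄ = (S_0/π) × [bracket] = (621/π) × 1.862648 = 368.19 W/m².
— Configuration B (ϕ=-30.8°):
cos h₀ = −tan(-30.8°) tan(+44.988°) = 0.5959, h₀ = 0.9325 rad.
Bracket: h₀ sin ϕ sin δ + cos ϕ cos δ sin h₀ = 0.9325×-0.51204×0.70695 + 0.85896×0.70726×0.80309 = -0.337553 + 0.487884 = 0.150331.
Q̄ = (S_0/π) × [bracket] = (621/π) × 0.150331 = 29.716 W/m².
Ratio Q̄_A / Q̄_B = 368.19 / 29.716 = 12.39.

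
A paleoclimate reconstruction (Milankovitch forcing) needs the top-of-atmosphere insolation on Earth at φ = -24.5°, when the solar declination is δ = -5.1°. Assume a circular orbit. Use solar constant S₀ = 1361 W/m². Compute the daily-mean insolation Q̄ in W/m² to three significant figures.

cos H₀ = −tan(-24.5°) tan(-5.100°) = -0.0407, H₀ = 1.6115 rad.
Bracket: H₀ sin φ sin δ + cos φ cos δ sin H₀ = 1.6115×-0.41469×-0.08889 + 0.90996×0.99604×0.99917 = 0.059403 + 0.905604 = 0.965007.
Q̄ = (S₀/π) × [bracket] = (1361/π) × 0.965007 = 418.1 W/m².

Q̄ ≈ 418 W/m²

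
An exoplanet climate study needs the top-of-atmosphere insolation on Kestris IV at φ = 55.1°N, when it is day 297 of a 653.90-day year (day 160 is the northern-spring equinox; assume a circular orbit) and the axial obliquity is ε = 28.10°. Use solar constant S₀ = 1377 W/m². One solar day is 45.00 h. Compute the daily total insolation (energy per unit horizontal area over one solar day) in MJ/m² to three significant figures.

88.1 MJ/m²

Solar longitude: λ_s = 360° × (297 − 160)/653.90 = 75.424°.
sin δ = sin 28.10° × sin 75.424° = 0.45585, so δ = +27.120°.
cos H₀ = −tan(+55.1°) tan(+27.120°) = -0.7342, H₀ = 2.3952 rad.
Bracket: H₀ sin φ sin δ + cos φ cos δ sin H₀ = 2.3952×0.82015×0.45585 + 0.57215×0.89006×0.67897 = 0.895482 + 0.345764 = 1.241246.
Q̄ = (S₀/π) × [bracket] = (1377/π) × 1.241246 = 544.05 W/m².
Daily total = Q̄ × 45.00 h × 3600 s/h = 544.05 × 45.00 × 3600 / 10⁶ = 88.14 MJ/m².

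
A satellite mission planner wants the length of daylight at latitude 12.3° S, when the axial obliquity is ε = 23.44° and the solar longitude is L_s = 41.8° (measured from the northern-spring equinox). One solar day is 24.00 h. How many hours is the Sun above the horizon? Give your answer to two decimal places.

Solar declination: sin δ = sin ε · sin L_s = sin 23.44° × sin 41.8° = 0.26514, so δ = +15.375°.
cos h₀ = −tan ϕ · tan δ = −tan(-12.3°) × tan(+15.375°) = 0.0600, so h₀ = 1.5108 rad = 86.56°.
Daylight = 2h₀/(2π) × 24.00 h = (1.5108/π) × 24.00 = 11.54 h.

11.54 h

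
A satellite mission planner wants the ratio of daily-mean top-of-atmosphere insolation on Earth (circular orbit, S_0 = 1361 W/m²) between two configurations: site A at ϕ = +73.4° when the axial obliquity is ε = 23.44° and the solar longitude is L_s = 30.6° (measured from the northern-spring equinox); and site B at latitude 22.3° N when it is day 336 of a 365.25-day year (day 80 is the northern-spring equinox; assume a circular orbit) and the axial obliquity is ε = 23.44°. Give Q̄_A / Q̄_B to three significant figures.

Q̄_A / Q̄_B ≈ 1.02

— Configuration A (ϕ=+73.4°):
Solar declination: sin δ = sin ε · sin L_s = sin 23.44° × sin 30.6° = 0.20249, so δ = +11.683°.
cos h₀ = −tan(+73.4°) tan(+11.683°) = -0.6936, h₀ = 2.3373 rad.
Bracket: h₀ sin ϕ sin δ + cos ϕ cos δ sin h₀ = 2.3373×0.95832×0.20249 + 0.28569×0.97928×0.72035 = 0.453554 + 0.201533 = 0.655087.
Q̄ = (S_0/π) × [bracket] = (1361/π) × 0.655087 = 283.80 W/m².
— Configuration B (ϕ=+22.3°):
Solar longitude: L_s = 360° × (336 − 80)/365.25 = 252.320°.
sin δ = sin 23.44° × sin 252.320° = -0.37900, so δ = -22.272°.
cos h₀ = −tan(+22.3°) tan(-22.272°) = 0.1680, h₀ = 1.4020 rad.
Bracket: h₀ sin ϕ sin δ + cos ϕ cos δ sin h₀ = 1.4020×0.37946×-0.37900 + 0.92521×0.92540×0.98579 = -0.201629 + 0.844023 = 0.642394.
Q̄ = (S_0/π) × [bracket] = (1361/π) × 0.642394 = 278.30 W/m².
Ratio Q̄_A / Q̄_B = 283.80 / 278.30 = 1.020.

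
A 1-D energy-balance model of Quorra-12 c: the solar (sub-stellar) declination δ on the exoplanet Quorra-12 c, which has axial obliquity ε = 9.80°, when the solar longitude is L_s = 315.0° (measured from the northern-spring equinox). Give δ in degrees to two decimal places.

sin δ = sin ε · sin L_s = sin 9.80° × sin 315.0° = -0.120356.
δ = arcsin(-0.120356) = -6.91°.

δ = -6.91°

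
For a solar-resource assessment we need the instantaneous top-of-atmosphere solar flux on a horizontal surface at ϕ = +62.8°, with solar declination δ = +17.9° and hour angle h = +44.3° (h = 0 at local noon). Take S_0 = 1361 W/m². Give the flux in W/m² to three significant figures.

cos θ_z = sin ϕ sin δ + cos ϕ cos δ cos h = 0.273368 + 0.311306 = 0.584674.
Flux = S_0 · cos θ_z = 1361 × 0.584674 = 795.7 W/m².

796 W/m²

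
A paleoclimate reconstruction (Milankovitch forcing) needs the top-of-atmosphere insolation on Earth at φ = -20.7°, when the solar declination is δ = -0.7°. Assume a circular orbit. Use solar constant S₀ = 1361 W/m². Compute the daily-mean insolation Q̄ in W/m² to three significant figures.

Q̄ ≈ 408 W/m²

cos H₀ = −tan(-20.7°) tan(-0.700°) = -0.0046, H₀ = 1.5754 rad.
Bracket: H₀ sin φ sin δ + cos φ cos δ sin H₀ = 1.5754×-0.35347×-0.01222 + 0.93544×0.99993×0.99999 = 0.006805 + 0.935365 = 0.942170.
Q̄ = (S₀/π) × [bracket] = (1361/π) × 0.942170 = 408.2 W/m².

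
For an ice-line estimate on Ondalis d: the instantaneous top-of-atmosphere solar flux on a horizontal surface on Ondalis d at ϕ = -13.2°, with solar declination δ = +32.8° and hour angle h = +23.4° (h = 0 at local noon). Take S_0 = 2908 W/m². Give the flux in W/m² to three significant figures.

cos θ_z = sin ϕ sin δ + cos ϕ cos δ cos h = -0.123700 + 0.751052 = 0.627352.
Flux = S_0 · cos θ_z = 2908 × 0.627352 = 1824 W/m².

1.82e+03 W/m²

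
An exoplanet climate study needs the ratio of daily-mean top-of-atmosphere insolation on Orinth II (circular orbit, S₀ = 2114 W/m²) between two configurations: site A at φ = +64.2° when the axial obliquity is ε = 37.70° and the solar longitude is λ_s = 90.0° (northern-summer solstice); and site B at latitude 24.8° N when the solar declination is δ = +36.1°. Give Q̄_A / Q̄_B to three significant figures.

Q̄_A / Q̄_B ≈ 1.49

— Configuration A (φ=+64.2°):
Solar declination: sin δ = sin ε · sin λ_s = sin 37.70° × sin 90.0° = 0.61153, so δ = +37.700°.
cos H₀ = −tan(+64.2°) tan(+37.700°) = -1.5988 ≤ −1 ⇒ polar day, H₀ = π.
Bracket: H₀ sin φ sin δ + cos φ cos δ sin H₀ = 3.1416×0.90032×0.61153 + 0.43523×0.79122×0.00000 = 1.729679 + 0.000000 = 1.729679.
Q̄ = (S₀/π) × [bracket] = (2114/π) × 1.729679 = 1163.9 W/m².
— Configuration B (φ=+24.8°):
cos H₀ = −tan(+24.8°) tan(+36.100°) = -0.3369, H₀ = 1.9145 rad.
Bracket: H₀ sin φ sin δ + cos φ cos δ sin H₀ = 1.9145×0.41945×0.58920 + 0.90778×0.80799×0.94152 = 0.473149 + 0.690583 = 1.163732.
Q̄ = (S₀/π) × [bracket] = (2114/π) × 1.163732 = 783.08 W/m².
Ratio Q̄_A / Q̄_B = 1163.9 / 783.08 = 1.486.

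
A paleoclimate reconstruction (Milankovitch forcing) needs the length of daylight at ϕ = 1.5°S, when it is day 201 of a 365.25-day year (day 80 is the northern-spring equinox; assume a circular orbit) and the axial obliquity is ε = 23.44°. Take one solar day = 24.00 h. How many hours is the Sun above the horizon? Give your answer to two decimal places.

Solar longitude: L_s = 360° × (201 − 80)/365.25 = 119.261°.
sin δ = sin 23.44° × sin 119.261° = 0.34703, so δ = +20.306°.
cos h₀ = −tan ϕ · tan δ = −tan(-1.5°) × tan(+20.306°) = 0.0097, so h₀ = 1.5611 rad = 89.44°.
Daylight = 2h₀/(2π) × 24.00 h = (1.5611/π) × 24.00 = 11.93 h.

11.93 h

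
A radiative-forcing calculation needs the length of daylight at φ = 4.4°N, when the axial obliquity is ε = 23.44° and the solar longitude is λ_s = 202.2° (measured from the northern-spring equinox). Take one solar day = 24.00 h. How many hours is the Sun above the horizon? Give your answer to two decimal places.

11.91 h

Solar declination: sin δ = sin ε · sin λ_s = sin 23.44° × sin 202.2° = -0.15030, so δ = -8.644°.
cos H₀ = −tan φ · tan δ = −tan(+4.4°) × tan(-8.644°) = 0.0117, so H₀ = 1.5591 rad = 89.33°.
Daylight = 2H₀/(2π) × 24.00 h = (1.5591/π) × 24.00 = 11.91 h.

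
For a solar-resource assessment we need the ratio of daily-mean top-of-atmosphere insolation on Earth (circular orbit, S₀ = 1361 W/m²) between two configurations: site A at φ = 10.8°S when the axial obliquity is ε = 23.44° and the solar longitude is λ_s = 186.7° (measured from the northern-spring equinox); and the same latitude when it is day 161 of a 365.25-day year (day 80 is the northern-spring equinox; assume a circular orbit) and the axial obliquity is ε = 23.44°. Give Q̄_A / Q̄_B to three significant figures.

Q̄_A / Q̄_B ≈ 1.26

— Configuration A (φ=-10.8°):
Solar declination: sin δ = sin ε · sin λ_s = sin 23.44° × sin 186.7° = -0.04641, so δ = -2.660°.
cos H₀ = −tan(-10.8°) tan(-2.660°) = -0.0089, H₀ = 1.5797 rad.
Bracket: H₀ sin φ sin δ + cos φ cos δ sin H₀ = 1.5797×-0.18738×-0.04641 + 0.98229×0.99892×0.99996 = 0.013738 + 0.981190 = 0.994928.
Q̄ = (S₀/π) × [bracket] = (1361/π) × 0.994928 = 431.02 W/m².
— Configuration B (φ=-10.8°):
Solar longitude: λ_s = 360° × (161 − 80)/365.25 = 79.836°.
sin δ = sin 23.44° × sin 79.836° = 0.39155, so δ = +23.051°.
cos H₀ = −tan(-10.8°) tan(+23.051°) = 0.0812, H₀ = 1.4895 rad.
Bracket: H₀ sin φ sin δ + cos φ cos δ sin H₀ = 1.4895×-0.18738×0.39155 + 0.98229×0.92016×0.99670 = -0.109283 + 0.900881 = 0.791598.
Q̄ = (S₀/π) × [bracket] = (1361/π) × 0.791598 = 342.94 W/m².
Ratio Q̄_A / Q̄_B = 431.02 / 342.94 = 1.257.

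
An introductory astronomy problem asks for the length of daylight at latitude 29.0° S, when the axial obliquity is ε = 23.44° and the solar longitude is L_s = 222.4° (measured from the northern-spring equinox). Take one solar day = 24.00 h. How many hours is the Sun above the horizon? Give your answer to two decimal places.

Solar declination: sin δ = sin ε · sin L_s = sin 23.44° × sin 222.4° = -0.26823, so δ = -15.559°.
cos h₀ = −tan ϕ · tan δ = −tan(-29.0°) × tan(-15.559°) = -0.1543, so h₀ = 1.7258 rad = 98.88°.
Daylight = 2h₀/(2π) × 24.00 h = (1.7258/π) × 24.00 = 13.18 h.

13.18 h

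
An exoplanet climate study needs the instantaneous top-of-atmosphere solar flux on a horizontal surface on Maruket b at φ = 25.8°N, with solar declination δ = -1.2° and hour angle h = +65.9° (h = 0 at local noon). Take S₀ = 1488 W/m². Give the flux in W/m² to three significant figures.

cos θ_z = sin φ sin δ + cos φ cos δ cos h = -0.009115 + 0.367547 = 0.358432.
Flux = S₀ · cos θ_z = 1488 × 0.358432 = 533.3 W/m².

533 W/m²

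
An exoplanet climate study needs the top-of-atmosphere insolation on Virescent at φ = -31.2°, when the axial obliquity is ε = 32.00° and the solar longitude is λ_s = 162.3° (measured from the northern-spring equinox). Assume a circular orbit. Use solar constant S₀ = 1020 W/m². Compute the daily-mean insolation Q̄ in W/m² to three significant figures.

Solar declination: sin δ = sin ε · sin λ_s = sin 32.00° × sin 162.3° = 0.16111, so δ = +9.272°.
cos H₀ = −tan(-31.2°) tan(+9.272°) = 0.0989, H₀ = 1.4718 rad.
Bracket: H₀ sin φ sin δ + cos φ cos δ sin H₀ = 1.4718×-0.51803×0.16111 + 0.85536×0.98694×0.99510 = -0.122836 + 0.840052 = 0.717216.
Q̄ = (S₀/π) × [bracket] = (1020/π) × 0.717216 = 232.9 W/m².

Q̄ ≈ 233 W/m²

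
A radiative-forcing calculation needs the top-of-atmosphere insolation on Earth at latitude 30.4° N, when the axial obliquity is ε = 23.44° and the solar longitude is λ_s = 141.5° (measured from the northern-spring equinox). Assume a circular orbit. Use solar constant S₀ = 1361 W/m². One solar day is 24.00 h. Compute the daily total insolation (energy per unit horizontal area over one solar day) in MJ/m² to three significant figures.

Solar declination: sin δ = sin ε · sin λ_s = sin 23.44° × sin 141.5° = 0.24763, so δ = +14.337°.
cos H₀ = −tan(+30.4°) tan(+14.337°) = -0.1500, H₀ = 1.7213 rad.
Bracket: H₀ sin φ sin δ + cos φ cos δ sin H₀ = 1.7213×0.50603×0.24763 + 0.86251×0.96885×0.98869 = 0.215693 + 0.826192 = 1.041885.
Q̄ = (S₀/π) × [bracket] = (1361/π) × 1.041885 = 451.37 W/m².
Daily total = Q̄ × 24.00 h × 3600 s/h = 451.37 × 24.00 × 3600 / 10⁶ = 39.00 MJ/m².

39.0 MJ/m²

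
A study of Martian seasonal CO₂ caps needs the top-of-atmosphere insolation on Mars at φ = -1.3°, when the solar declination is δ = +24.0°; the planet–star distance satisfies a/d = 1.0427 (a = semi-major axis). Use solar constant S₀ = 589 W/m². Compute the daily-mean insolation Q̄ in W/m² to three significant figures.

cos H₀ = −tan(-1.3°) tan(+24.000°) = 0.0101, H₀ = 1.5607 rad.
Bracket: H₀ sin φ sin δ + cos φ cos δ sin H₀ = 1.5607×-0.02269×0.40674 + 0.99974×0.91355×0.99995 = -0.014404 + 0.913267 = 0.898863.
Inverse-square distance factor (a/d)² = 1.0427² = 1.087223.
Q̄ = (S₀/π) × 1.087223 × [bracket] = (589/π) × 1.087223 × 0.898863 = 183.2 W/m².

Q̄ ≈ 183 W/m²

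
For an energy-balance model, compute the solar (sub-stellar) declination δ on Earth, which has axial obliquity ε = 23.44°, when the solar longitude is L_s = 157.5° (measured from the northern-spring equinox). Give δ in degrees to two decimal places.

δ = +8.76°

sin δ = sin ε · sin L_s = sin 23.44° × sin 157.5° = 0.152227.
δ = arcsin(0.152227) = +8.76°.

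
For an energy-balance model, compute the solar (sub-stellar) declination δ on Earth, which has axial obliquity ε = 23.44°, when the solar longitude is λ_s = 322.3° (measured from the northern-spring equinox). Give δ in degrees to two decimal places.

δ = -14.08°

sin δ = sin ε · sin λ_s = sin 23.44° × sin 322.3° = -0.243258.
δ = arcsin(-0.243258) = -14.08°.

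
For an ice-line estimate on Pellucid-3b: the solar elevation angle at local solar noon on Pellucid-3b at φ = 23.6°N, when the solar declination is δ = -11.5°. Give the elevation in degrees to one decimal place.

At local noon the hour angle is zero, so the zenith angle equals |φ − δ| = |+23.6° − (-11.500°)| = 35.100°.
Elevation = 90° − 35.100° = 54.9°.

54.9°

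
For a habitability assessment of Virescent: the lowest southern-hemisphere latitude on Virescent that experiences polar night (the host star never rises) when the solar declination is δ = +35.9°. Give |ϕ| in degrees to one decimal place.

|ϕ| = 54.1°

Polar night requires cos h₀ = −tan ϕ tan δ ≥ 1, i.e. tan ϕ tan δ ≤ −1.
The boundary is |tan ϕ| · |tan δ| = 1, so |ϕ| = 90° − |δ| = 90° − 35.9° = 54.1° in the southern hemisphere.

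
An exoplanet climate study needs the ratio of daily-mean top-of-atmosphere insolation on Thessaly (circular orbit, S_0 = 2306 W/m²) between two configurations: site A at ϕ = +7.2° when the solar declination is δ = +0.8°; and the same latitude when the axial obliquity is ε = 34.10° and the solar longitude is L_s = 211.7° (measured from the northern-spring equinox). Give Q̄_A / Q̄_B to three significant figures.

Q̄_A / Q̄_B ≈ 1.12

— Configuration A (ϕ=+7.2°):
cos h₀ = −tan(+7.2°) tan(+0.800°) = -0.0018, h₀ = 1.5726 rad.
Bracket: h₀ sin ϕ sin δ + cos ϕ cos δ sin h₀ = 1.5726×0.12533×0.01396 + 0.99211×0.99990×1.00000 = 0.002751 + 0.992011 = 0.994762.
Q̄ = (S_0/π) × [bracket] = (2306/π) × 0.994762 = 730.18 W/m².
— Configuration B (ϕ=+7.2°):
Solar declination: sin δ = sin ε · sin L_s = sin 34.10° × sin 211.7° = -0.29460, so δ = -17.134°.
cos h₀ = −tan(+7.2°) tan(-17.134°) = 0.0389, h₀ = 1.5318 rad.
Bracket: h₀ sin ϕ sin δ + cos ϕ cos δ sin h₀ = 1.5318×0.12533×-0.29460 + 0.99211×0.95562×0.99924 = -0.056557 + 0.947360 = 0.890803.
Q̄ = (S_0/π) × [bracket] = (2306/π) × 0.890803 = 653.87 W/m².
Ratio Q̄_A / Q̄_B = 730.18 / 653.87 = 1.117.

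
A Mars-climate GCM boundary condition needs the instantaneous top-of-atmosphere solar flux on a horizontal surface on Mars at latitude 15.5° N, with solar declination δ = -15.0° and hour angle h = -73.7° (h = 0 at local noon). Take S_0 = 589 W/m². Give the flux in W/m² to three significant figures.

113 W/m²

cos θ_z = sin ϕ sin δ + cos ϕ cos δ cos h = -0.069166 + 0.261243 = 0.192077.
Flux = S_0 · cos θ_z = 589 × 0.192077 = 113.1 W/m².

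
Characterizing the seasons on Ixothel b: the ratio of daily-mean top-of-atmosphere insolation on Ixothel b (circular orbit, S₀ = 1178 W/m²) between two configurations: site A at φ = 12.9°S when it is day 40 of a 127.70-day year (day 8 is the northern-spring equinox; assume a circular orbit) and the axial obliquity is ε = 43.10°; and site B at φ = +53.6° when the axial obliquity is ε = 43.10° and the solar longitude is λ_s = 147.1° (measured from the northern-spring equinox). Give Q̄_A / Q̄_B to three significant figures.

— Configuration A (φ=-12.9°):
Solar longitude: λ_s = 360° × (40 − 8)/127.70 = 90.211°.
sin δ = sin 43.10° × sin 90.211° = 0.68327, so δ = +43.100°.
cos H₀ = −tan(-12.9°) tan(+43.100°) = 0.2143, H₀ = 1.3548 rad.
Bracket: H₀ sin φ sin δ + cos φ cos δ sin H₀ = 1.3548×-0.22325×0.68327 + 0.97476×0.73017×0.97676 = -0.206661 + 0.695200 = 0.488539.
Q̄ = (S₀/π) × [bracket] = (1178/π) × 0.488539 = 183.19 W/m².
— Configuration B (φ=+53.6°):
Solar declination: sin δ = sin ε · sin λ_s = sin 43.10° × sin 147.1° = 0.37114, so δ = +21.786°.
cos H₀ = −tan(+53.6°) tan(+21.786°) = -0.5421, H₀ = 2.1438 rad.
Bracket: H₀ sin φ sin δ + cos φ cos δ sin H₀ = 2.1438×0.80489×0.37114 + 0.59342×0.92858×0.84030 = 0.640411 + 0.463037 = 1.103448.
Q̄ = (S₀/π) × [bracket] = (1178/π) × 1.103448 = 413.76 W/m².
Ratio Q̄_A / Q̄_B = 183.19 / 413.76 = 0.4427.

Q̄_A / Q̄_B ≈ 0.443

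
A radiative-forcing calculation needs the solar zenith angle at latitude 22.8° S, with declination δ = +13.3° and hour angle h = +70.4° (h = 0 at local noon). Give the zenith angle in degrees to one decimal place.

cos θ_z = sin ϕ sin δ + cos ϕ cos δ cos h = -0.089148 + 0.300946 = 0.211798.
θ_z = arccos(0.211798) = 77.8°.

θ_z = 77.8°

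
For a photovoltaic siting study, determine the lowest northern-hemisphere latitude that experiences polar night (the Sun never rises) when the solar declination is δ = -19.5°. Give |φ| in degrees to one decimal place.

Polar night requires cos H₀ = −tan φ tan δ ≥ 1, i.e. tan φ tan δ ≤ −1.
The boundary is |tan φ| · |tan δ| = 1, so |φ| = 90° − |δ| = 90° − 19.5° = 70.5° in the northern hemisphere.

|φ| = 70.5°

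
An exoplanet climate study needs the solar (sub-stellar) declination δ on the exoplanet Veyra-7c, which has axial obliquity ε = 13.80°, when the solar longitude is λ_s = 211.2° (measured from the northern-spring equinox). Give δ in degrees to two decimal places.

sin δ = sin ε · sin λ_s = sin 13.80° × sin 211.2° = -0.123567.
δ = arcsin(-0.123567) = -7.10°.

δ = -7.10°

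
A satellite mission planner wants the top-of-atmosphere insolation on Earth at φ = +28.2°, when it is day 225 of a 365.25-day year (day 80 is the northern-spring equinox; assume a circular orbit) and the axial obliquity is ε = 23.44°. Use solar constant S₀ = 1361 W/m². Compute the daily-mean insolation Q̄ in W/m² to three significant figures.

Solar longitude: λ_s = 360° × (225 − 80)/365.25 = 142.916°.
sin δ = sin 23.44° × sin 142.916° = 0.23986, so δ = +13.878°.
cos H₀ = −tan(+28.2°) tan(+13.878°) = -0.1325, H₀ = 1.7037 rad.
Bracket: H₀ sin φ sin δ + cos φ cos δ sin H₀ = 1.7037×0.47255×0.23986 + 0.88130×0.97081×0.99119 = 0.193107 + 0.848037 = 1.041144.
Q̄ = (S₀/π) × [bracket] = (1361/π) × 1.041144 = 451.0 W/m².

Q̄ ≈ 451 W/m²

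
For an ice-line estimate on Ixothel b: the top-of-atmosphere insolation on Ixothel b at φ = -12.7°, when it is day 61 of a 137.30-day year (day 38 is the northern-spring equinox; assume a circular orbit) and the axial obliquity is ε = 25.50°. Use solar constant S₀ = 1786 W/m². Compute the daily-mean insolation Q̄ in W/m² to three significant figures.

Q̄ ≈ 443 W/m²

Solar longitude: λ_s = 360° × (61 − 38)/137.30 = 60.306°.
sin δ = sin 25.50° × sin 60.306° = 0.37398, so δ = +21.961°.
cos H₀ = −tan(-12.7°) tan(+21.961°) = 0.0909, H₀ = 1.4798 rad.
Bracket: H₀ sin φ sin δ + cos φ cos δ sin H₀ = 1.4798×-0.21985×0.37398 + 0.97553×0.92744×0.99586 = -0.121668 + 0.901000 = 0.779332.
Q̄ = (S₀/π) × [bracket] = (1786/π) × 0.779332 = 443.1 W/m².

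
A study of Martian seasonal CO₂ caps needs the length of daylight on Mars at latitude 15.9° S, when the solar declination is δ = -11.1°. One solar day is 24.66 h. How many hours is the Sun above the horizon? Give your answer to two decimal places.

12.77 h

cos H₀ = −tan φ · tan δ = −tan(-15.9°) × tan(-11.100°) = -0.0559, so H₀ = 1.6267 rad = 93.20°.
Daylight = 2H₀/(2π) × 24.66 h = (1.6267/π) × 24.66 = 12.77 h.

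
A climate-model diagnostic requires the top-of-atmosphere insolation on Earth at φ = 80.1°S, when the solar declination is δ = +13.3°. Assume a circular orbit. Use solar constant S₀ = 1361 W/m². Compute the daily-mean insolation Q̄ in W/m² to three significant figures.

Q̄ ≈ 0.00 W/m²

cos H₀ = −tan(-80.1°) tan(+13.300°) = 1.3545 ≥ 1 ⇒ polar night, H₀ = 0 and Q̄ = 0.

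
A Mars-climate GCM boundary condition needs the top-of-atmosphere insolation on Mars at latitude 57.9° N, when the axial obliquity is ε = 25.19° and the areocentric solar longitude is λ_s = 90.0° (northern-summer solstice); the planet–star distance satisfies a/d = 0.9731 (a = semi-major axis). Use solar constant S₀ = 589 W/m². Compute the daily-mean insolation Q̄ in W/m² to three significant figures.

Q̄ ≈ 211 W/m²

sin δ = sin 25.19° × sin 90.0° = 0.42562, so δ = +25.190°.
cos H₀ = −tan(+57.9°) tan(+25.190°) = -0.7498, H₀ = 2.4186 rad.
Bracket: H₀ sin φ sin δ + cos φ cos δ sin H₀ = 2.4186×0.84712×0.42562 + 0.53140×0.90490×0.66166 = 0.872029 + 0.318168 = 1.190197.
Inverse-square distance factor (a/d)² = 0.9731² = 0.946924.
Q̄ = (S₀/π) × 0.946924 × [bracket] = (589/π) × 0.946924 × 1.190197 = 211.3 W/m².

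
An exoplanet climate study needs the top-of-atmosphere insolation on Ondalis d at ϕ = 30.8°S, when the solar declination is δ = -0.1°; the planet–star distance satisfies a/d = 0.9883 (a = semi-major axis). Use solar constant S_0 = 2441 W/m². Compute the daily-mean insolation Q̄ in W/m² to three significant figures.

Q̄ ≈ 653 W/m²

cos h₀ = −tan(-30.8°) tan(-0.100°) = -0.0010, h₀ = 1.5718 rad.
Bracket: h₀ sin ϕ sin δ + cos ϕ cos δ sin h₀ = 1.5718×-0.51204×-0.00175 + 0.85896×1.00000×1.00000 = 0.001408 + 0.858960 = 0.860368.
Inverse-square distance factor (a/d)² = 0.9883² = 0.976737.
Q̄ = (S_0/π) × 0.976737 × [bracket] = (2441/π) × 0.976737 × 0.860368 = 652.9 W/m².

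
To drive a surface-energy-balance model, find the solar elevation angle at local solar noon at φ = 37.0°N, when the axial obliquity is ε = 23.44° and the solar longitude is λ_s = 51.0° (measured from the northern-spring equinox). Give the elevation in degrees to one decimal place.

Solar declination: sin δ = sin ε · sin λ_s = sin 23.44° × sin 51.0° = 0.30914, so δ = +18.007°.
At local noon the hour angle is zero, so the zenith angle equals |φ − δ| = |+37.0° − (+18.007°)| = 18.993°.
Elevation = 90° − 18.993° = 71.0°.

71.0°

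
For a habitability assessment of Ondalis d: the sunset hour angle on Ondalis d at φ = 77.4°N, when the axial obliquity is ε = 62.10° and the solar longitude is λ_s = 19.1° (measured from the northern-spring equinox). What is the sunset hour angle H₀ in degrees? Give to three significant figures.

H₀ = 180°

Solar declination: sin δ = sin ε · sin λ_s = sin 62.10° × sin 19.1° = 0.28918, so δ = +16.809°.
Sunrise equation: cos H₀ = −tan φ · tan δ = -1.3515 ≤ −1, so the host star never sets (polar day) and H₀ = π.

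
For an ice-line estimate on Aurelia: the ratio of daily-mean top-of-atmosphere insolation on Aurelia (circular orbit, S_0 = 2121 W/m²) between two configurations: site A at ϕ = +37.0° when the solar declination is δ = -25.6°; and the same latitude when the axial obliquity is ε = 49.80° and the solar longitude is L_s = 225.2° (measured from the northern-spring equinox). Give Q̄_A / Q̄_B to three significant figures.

Q̄_A / Q̄_B ≈ 1.50

— Configuration A (ϕ=+37.0°):
cos h₀ = −tan(+37.0°) tan(-25.600°) = 0.3610, h₀ = 1.2014 rad.
Bracket: h₀ sin ϕ sin δ + cos ϕ cos δ sin h₀ = 1.2014×0.60182×-0.43209 + 0.79864×0.90183×0.93255 = -0.312413 + 0.671657 = 0.359244.
Q̄ = (S_0/π) × [bracket] = (2121/π) × 0.359244 = 242.54 W/m².
— Configuration B (ϕ=+37.0°):
Solar declination: sin δ = sin ε · sin L_s = sin 49.80° × sin 225.2° = -0.54197, so δ = -32.818°.
cos h₀ = −tan(+37.0°) tan(-32.818°) = 0.4860, h₀ = 1.0633 rad.
Bracket: h₀ sin ϕ sin δ + cos ϕ cos δ sin h₀ = 1.0633×0.60182×-0.54197 + 0.79864×0.84040×0.87398 = -0.346815 + 0.586595 = 0.239780.
Q̄ = (S_0/π) × [bracket] = (2121/π) × 0.239780 = 161.88 W/m².
Ratio Q̄_A / Q̄_B = 242.54 / 161.88 = 1.498.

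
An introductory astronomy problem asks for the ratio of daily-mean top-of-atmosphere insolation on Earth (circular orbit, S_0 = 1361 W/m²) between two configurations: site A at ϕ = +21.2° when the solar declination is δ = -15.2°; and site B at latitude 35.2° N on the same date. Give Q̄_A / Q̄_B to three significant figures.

Q̄_A / Q̄_B ≈ 1.34

— Configuration A (ϕ=+21.2°):
cos h₀ = −tan(+21.2°) tan(-15.200°) = 0.1054, h₀ = 1.4652 rad.
Bracket: h₀ sin ϕ sin δ + cos ϕ cos δ sin h₀ = 1.4652×0.36162×-0.26219 + 0.93232×0.96502×0.99443 = -0.138920 + 0.894696 = 0.755776.
Q̄ = (S_0/π) × [bracket] = (1361/π) × 0.755776 = 327.42 W/m².
— Configuration B (ϕ=+35.2°):
cos h₀ = −tan(+35.2°) tan(-15.200°) = 0.1917, h₀ = 1.3779 rad.
Bracket: h₀ sin ϕ sin δ + cos ϕ cos δ sin h₀ = 1.3779×0.57643×-0.26219 + 0.81714×0.96502×0.98146 = -0.208248 + 0.773937 = 0.565689.
Q̄ = (S_0/π) × [bracket] = (1361/π) × 0.565689 = 245.07 W/m².
Ratio Q̄_A / Q̄_B = 327.42 / 245.07 = 1.336.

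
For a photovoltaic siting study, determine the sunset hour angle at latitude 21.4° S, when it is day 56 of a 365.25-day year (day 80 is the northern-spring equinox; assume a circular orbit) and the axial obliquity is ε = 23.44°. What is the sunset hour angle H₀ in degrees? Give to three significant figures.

Solar longitude: λ_s = 360° × (56 − 80)/365.25 = -23.655°, i.e. -23.655° + 360° = 336.345°.
sin δ = sin 23.44° × sin 336.345° = -0.15960, so δ = -9.184°.
cos H₀ = −tan φ · tan δ = −tan(-21.4°) × tan(-9.184°) = -0.0634, so H₀ = 1.6342 rad = 93.63°.

H₀ = 93.6°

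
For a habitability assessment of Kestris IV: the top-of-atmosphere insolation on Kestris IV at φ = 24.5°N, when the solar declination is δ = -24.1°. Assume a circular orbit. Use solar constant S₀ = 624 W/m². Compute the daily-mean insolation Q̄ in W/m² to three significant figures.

Q̄ ≈ 116 W/m²

cos H₀ = −tan(+24.5°) tan(-24.100°) = 0.2039, H₀ = 1.3655 rad.
Bracket: H₀ sin φ sin δ + cos φ cos δ sin H₀ = 1.3655×0.41469×-0.40833 + 0.90996×0.91283×0.97900 = -0.231221 + 0.813195 = 0.581974.
Q̄ = (S₀/π) × [bracket] = (624/π) × 0.581974 = 115.6 W/m².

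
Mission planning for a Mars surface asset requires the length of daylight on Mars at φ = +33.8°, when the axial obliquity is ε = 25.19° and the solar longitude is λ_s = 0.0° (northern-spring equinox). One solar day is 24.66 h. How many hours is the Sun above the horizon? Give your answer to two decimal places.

12.33 h

Solar declination: sin δ = sin ε · sin λ_s = sin 25.19° × sin 0.0° = 0.00000, so δ = +0.000°.
cos H₀ = −tan φ · tan δ = −tan(+33.8°) × tan(+0.000°) = -0.0000, so H₀ = 1.5708 rad = 90.00°.
Daylight = 2H₀/(2π) × 24.66 h = (1.5708/π) × 24.66 = 12.33 h.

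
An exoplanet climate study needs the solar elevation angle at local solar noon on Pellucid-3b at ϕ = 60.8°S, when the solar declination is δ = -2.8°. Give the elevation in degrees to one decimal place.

32.0°

At local noon the hour angle is zero, so the zenith angle equals |ϕ − δ| = |-60.8° − (-2.800°)| = 58.000°.
Elevation = 90° − 58.000° = 32.0°.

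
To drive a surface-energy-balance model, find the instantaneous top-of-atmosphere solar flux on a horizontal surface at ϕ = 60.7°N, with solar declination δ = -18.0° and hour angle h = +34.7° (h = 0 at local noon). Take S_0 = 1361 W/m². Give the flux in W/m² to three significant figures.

cos θ_z = sin ϕ sin δ + cos ϕ cos δ cos h = -0.269484 + 0.382651 = 0.113167.
Flux = S_0 · cos θ_z = 1361 × 0.113167 = 154.0 W/m².

154 W/m²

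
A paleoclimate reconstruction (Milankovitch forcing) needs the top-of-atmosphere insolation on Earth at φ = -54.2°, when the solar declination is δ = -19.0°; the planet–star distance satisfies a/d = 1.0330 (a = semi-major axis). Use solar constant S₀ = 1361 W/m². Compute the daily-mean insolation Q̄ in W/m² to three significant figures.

Q̄ ≈ 477 W/m²

cos H₀ = −tan(-54.2°) tan(-19.000°) = -0.4774, H₀ = 2.0685 rad.
Bracket: H₀ sin φ sin δ + cos φ cos δ sin H₀ = 2.0685×-0.81106×-0.32557 + 0.58496×0.94552×0.87867 = 0.546201 + 0.485985 = 1.032186.
Inverse-square distance factor (a/d)² = 1.0330² = 1.067089.
Q̄ = (S₀/π) × 1.067089 × [bracket] = (1361/π) × 1.067089 × 1.032186 = 477.2 W/m².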